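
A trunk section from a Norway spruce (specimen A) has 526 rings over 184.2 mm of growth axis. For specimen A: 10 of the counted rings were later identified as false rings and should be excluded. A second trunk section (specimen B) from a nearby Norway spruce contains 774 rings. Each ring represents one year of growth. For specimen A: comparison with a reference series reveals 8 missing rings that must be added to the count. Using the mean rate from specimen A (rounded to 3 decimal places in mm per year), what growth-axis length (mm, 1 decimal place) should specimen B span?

272.4 mm

Specimen A: after corrections the count is 526 − 10 + 8 = 524 rings.
A: 184.2 mm over 524 years gives 184.2 / 524 ≈ 0.352 mm/yr.
For B, 0.352 mm/year × 774 years = 272.4 mm.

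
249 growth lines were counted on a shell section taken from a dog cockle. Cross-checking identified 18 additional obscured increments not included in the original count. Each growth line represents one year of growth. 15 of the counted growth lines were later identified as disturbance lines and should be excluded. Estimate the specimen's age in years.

252 years

True growth line count = 249 − 15 + 18 = 252.
One growth line per year makes the duration 252 years.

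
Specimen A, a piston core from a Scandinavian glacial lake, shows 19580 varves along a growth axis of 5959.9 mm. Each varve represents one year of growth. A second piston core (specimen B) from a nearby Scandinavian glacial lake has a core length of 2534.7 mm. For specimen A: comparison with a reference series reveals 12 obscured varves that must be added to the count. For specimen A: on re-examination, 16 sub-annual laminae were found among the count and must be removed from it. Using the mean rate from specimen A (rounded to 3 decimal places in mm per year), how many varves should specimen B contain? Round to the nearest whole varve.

Specimen A: adjusted count: 19580 − 16 + 12 = 19576 varves.
A: 5959.9 mm over 19576 years gives 5959.9 / 19576 ≈ 0.304 mm/yr.
Specimen B: 2534.7 mm / 0.304 mm per year = 8337.83 years ≈ 8338 varves.

8338 varves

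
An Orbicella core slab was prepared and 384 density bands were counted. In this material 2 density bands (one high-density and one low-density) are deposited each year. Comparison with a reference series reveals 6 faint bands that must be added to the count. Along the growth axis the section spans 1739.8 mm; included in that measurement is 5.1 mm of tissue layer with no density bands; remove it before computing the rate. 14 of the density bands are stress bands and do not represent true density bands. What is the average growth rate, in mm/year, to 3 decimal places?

Adjusted count: 384 − 14 + 6 = 376 density bands.
With 2 density bands per year, 376 / 2 = 188 years.
Removing the 5.1 mm offcut leaves 1739.8 − 5.1 = 1734.7 mm.
Mean rate = 1734.7 mm / 188 years ≈ 9.227 mm/year.

9.227 mm/year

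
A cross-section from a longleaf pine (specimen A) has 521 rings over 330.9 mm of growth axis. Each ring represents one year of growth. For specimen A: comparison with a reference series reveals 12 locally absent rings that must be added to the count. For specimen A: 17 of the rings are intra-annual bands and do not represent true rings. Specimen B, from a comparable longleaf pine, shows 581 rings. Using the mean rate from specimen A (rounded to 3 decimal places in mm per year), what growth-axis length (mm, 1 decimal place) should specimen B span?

372.4 mm

Specimen A: adjusted count: 521 − 17 + 12 = 516 rings.
A: Mean rate = 330.9 mm / 516 years ≈ 0.641 mm/yr.
Length of B = 0.641 × 581 = 372.4 mm.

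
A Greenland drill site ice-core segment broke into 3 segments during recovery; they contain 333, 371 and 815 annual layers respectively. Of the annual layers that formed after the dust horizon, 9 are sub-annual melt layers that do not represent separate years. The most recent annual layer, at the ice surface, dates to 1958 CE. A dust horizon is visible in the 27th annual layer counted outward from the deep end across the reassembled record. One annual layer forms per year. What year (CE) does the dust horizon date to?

Total annual layers = 333 + 371 + 815 = 1519.
1519 − 27 = 1492 annual layers lie beyond the dust horizon toward the ice surface.
Excluding 9 false annual layers: 1492 − 9 = 1483.
1958 − 1483 = 475 CE.

475 CE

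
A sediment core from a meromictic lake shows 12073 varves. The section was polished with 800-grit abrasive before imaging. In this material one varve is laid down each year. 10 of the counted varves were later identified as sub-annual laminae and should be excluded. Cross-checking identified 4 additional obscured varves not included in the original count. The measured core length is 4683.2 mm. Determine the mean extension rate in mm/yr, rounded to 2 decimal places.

Adjusted count: 12073 − 10 + 4 = 12067 varves.
4683.2 mm over 12067 years gives 4683.2 / 12067 ≈ 0.39 mm/yr.

0.39 mm/yr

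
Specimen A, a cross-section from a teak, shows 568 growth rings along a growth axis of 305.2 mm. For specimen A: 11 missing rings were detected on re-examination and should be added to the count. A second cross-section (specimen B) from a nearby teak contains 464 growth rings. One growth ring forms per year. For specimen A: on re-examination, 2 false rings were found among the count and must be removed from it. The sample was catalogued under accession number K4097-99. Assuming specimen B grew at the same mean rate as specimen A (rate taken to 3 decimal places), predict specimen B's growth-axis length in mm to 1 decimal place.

245.5 mm

Specimen A: correcting the raw count gives 568 − 2 + 11 = 577 true growth rings.
A: 305.2 mm over 577 years gives 305.2 / 577 ≈ 0.529 mm/yr.
B's length ≈ 0.529 × 464 = 245.5 mm.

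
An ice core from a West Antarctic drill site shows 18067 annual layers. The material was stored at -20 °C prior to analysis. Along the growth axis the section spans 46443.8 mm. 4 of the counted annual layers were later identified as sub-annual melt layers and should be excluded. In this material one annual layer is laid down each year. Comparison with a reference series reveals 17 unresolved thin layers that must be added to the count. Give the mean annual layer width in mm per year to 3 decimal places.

2.569 mm per year

Correcting the raw count gives 18067 − 4 + 17 = 18080 true annual layers.
Mean rate = 46443.8 mm / 18080 years ≈ 2.569 mm per year.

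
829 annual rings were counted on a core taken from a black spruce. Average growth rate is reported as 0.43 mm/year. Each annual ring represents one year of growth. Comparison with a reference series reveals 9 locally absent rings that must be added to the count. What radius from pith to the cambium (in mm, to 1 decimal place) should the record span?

360.3 mm

Correcting the raw count gives 829 + 9 = 838 true annual rings.
838 years at 0.43 mm/year gives 0.43 × 838 = 360.3 mm.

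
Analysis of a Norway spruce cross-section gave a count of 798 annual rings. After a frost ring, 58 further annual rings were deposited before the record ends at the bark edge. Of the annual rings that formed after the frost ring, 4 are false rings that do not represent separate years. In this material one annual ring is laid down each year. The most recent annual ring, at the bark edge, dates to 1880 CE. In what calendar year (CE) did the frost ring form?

1826 CE

There are 58 annual rings younger than the frost ring.
Removing the 4 false annual rings leaves 58 − 4 = 54 true annual rings beyond the frost ring.
Counting back 54 years from 1880 CE places the frost ring in 1880 − 54 = 1826 CE.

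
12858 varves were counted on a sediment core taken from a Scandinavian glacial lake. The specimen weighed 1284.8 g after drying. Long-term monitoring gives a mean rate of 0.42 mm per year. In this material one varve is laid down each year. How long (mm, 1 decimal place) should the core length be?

5400.4 mm

The record spans 12858 years at 0.42 mm per year.
Length ≈ 0.42 × 12858 = 5400.4 mm.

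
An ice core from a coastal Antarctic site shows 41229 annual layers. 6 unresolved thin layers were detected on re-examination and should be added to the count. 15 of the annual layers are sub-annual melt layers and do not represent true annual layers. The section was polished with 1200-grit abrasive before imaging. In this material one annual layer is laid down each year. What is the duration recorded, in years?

41220 years

After corrections the count is 41229 − 15 + 6 = 41220 annual layers.
At one annual layer per year, that is 41220 years.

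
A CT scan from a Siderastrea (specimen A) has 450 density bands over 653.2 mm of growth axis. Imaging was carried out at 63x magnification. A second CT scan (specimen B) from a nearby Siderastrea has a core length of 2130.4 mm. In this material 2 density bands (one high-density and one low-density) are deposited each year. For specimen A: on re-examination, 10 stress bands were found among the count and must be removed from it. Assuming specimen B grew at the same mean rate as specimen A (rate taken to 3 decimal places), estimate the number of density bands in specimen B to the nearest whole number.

1435 density bands

Specimen A: correcting the raw count gives 450 − 10 = 440 true density bands.
Specimen A: with 2 density bands per year, 440 / 2 = 220 years.
A: 653.2 mm over 220 years gives 653.2 / 220 ≈ 2.969 mm per year.
For B, 2130.4 / 2.969 = 717.55 years; at 2 density bands per year that is 717.55 × 2 ≈ 1435 density bands.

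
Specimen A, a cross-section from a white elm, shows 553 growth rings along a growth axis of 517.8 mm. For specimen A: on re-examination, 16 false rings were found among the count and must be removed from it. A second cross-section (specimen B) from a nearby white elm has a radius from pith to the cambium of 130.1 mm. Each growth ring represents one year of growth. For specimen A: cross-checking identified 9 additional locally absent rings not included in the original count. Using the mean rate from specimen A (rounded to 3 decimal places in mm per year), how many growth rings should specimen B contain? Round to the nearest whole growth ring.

137 growth rings

Specimen A: correcting the raw count gives 553 − 16 + 9 = 546 true growth rings.
A: 517.8 mm over 546 years gives 517.8 / 546 ≈ 0.948 mm/year.
For B, 130.1 / 0.948 = 137.24 years ≈ 137 growth rings.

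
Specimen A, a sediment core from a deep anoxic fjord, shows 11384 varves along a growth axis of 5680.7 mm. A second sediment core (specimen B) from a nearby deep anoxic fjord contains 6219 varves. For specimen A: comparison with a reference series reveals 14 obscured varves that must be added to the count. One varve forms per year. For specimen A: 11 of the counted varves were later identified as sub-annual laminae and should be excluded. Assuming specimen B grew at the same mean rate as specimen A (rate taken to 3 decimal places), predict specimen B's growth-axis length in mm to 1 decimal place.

Specimen A: after corrections the count is 11384 − 11 + 14 = 11387 varves.
A: 5680.7 mm over 11387 years gives 5680.7 / 11387 ≈ 0.499 mm/year.
Length of B = 0.499 × 6219 = 3103.3 mm.

3103.3 mm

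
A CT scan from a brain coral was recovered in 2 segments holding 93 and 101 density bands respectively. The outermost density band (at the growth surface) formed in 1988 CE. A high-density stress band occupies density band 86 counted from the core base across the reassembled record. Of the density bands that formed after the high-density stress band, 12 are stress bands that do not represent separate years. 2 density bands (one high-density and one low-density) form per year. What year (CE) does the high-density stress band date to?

Total density bands = 93 + 101 = 194.
194 − 86 = 108 density bands lie beyond the high-density stress band toward the growth surface.
Excluding 12 false density bands: 108 − 12 = 96.
96 density bands at 2 per year is 96 / 2 = 48 years.
The density band at the growth surface is 1988 CE, so the high-density stress band dates to 1988 − 48 = 1940 CE.

1940 CE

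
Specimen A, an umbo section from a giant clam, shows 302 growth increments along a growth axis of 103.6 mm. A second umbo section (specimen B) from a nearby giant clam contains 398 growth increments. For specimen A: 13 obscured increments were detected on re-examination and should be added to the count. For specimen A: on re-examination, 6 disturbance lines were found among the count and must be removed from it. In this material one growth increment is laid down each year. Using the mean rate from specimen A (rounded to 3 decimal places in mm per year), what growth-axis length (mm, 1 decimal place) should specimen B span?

133.3 mm

Specimen A: after corrections the count is 302 − 6 + 13 = 309 growth increments.
A: Extension rate ≈ 103.6 / 309 = 0.335 mm/year.
For B, 0.335 mm/year × 398 years = 133.3 mm.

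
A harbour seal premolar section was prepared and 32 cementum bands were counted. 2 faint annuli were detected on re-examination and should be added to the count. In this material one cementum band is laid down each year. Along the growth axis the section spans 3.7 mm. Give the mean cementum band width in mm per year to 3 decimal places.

Correcting the raw count gives 32 + 2 = 34 true cementum bands.
Extension rate ≈ 3.7 / 34 = 0.109 mm per year.

0.109 mm per year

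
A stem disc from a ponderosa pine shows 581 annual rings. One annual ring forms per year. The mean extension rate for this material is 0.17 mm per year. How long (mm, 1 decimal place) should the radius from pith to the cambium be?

581 years of growth are recorded.
Predicted length = 0.17 mm/year × 581 years = 98.8 mm.

98.8 mm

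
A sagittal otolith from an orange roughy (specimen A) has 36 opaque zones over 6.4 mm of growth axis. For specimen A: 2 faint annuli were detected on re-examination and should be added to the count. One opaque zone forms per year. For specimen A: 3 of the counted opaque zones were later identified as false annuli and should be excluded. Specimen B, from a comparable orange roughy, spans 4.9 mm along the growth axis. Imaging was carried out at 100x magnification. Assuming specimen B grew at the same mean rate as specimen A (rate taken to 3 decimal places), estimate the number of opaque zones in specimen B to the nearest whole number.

27 opaque zones

Specimen A: true opaque zone count = 36 − 3 + 2 = 35.
A: Extension rate ≈ 6.4 / 35 = 0.183 mm per year.
For B, 4.9 / 0.183 = 26.78 years ≈ 27 opaque zones.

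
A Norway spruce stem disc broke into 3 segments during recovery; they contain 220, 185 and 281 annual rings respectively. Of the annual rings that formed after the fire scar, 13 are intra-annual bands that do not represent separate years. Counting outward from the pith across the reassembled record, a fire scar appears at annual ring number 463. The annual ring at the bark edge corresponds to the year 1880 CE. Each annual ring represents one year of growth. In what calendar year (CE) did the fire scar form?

1670 CE

Total annual rings = 220 + 185 + 281 = 686.
Between annual ring 463 and the bark edge there are 686 − 463 = 223 annual rings.
Removing the 13 false annual rings leaves 223 − 13 = 210 true annual rings beyond the fire scar.
Counting back 210 years from 1880 CE places the fire scar in 1880 − 210 = 1670 CE.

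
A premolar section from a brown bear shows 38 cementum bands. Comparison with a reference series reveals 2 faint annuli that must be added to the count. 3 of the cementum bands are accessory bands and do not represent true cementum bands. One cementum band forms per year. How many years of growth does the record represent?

37 years

True cementum band count = 38 − 3 + 2 = 37.
With a one-to-one cementum band periodicity this is 37 years.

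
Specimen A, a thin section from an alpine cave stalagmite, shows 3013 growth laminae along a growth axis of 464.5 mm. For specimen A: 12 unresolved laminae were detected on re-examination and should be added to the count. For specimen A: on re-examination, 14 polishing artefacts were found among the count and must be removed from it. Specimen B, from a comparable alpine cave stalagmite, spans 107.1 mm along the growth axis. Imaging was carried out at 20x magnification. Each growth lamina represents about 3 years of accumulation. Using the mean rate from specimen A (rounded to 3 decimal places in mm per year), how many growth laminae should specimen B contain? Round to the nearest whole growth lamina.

700 growth laminae

Specimen A: true growth lamina count = 3013 − 14 + 12 = 3011.
Specimen A: multiplying by 3 years per growth lamina: 3011 × 3 = 9033 years.
A: Mean rate = 464.5 mm / 9033 years ≈ 0.051 mm per year.
For B, 107.1 / 0.051 = 2100.00 years; at 3 years per growth lamina that is 2100.00 / 3 ≈ 700 growth laminae.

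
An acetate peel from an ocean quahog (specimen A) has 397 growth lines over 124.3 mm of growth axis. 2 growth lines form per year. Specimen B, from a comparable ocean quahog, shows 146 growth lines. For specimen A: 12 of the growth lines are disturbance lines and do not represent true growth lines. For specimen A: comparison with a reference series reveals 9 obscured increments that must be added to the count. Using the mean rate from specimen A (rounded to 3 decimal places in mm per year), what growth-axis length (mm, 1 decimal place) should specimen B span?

Specimen A: after corrections the count is 397 − 12 + 9 = 394 growth lines.
Specimen A: with 2 growth lines per year, 394 / 2 = 197 years.
A: 124.3 mm over 197 years gives 124.3 / 197 ≈ 0.631 mm per year.
Specimen B: dividing by 2 growth lines per year: 146 / 2 = 73 years. Length of B = 0.631 × 73 = 46.1 mm.

46.1 mm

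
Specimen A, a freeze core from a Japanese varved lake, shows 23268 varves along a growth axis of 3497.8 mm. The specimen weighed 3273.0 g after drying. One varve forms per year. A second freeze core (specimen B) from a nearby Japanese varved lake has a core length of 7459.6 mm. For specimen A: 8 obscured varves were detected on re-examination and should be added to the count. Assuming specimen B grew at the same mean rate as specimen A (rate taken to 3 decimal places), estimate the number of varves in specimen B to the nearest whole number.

49731 varves

Specimen A: correcting the raw count gives 23268 + 8 = 23276 true varves.
A: Mean rate = 3497.8 mm / 23276 years ≈ 0.150 mm per year.
B spans 7459.6 / 0.150 = 49730.67 years ≈ 49731 varves.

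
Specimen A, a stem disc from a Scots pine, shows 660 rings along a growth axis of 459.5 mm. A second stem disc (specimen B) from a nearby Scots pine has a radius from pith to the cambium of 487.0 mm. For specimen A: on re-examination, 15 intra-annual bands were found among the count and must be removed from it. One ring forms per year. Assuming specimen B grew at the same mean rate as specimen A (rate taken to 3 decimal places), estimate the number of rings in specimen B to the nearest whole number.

684 rings

Specimen A: true ring count = 660 − 15 = 645.
A: Mean rate = 459.5 mm / 645 years ≈ 0.712 mm/year.
Specimen B: 487.0 mm / 0.712 mm per year = 683.99 years ≈ 684 rings.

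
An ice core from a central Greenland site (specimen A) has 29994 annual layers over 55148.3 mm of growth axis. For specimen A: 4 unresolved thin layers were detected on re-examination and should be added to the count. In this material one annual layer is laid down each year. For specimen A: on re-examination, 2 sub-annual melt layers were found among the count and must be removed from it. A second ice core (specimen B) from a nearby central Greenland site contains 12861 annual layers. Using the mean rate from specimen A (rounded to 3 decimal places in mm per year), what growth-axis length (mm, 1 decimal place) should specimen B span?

Specimen A: after corrections the count is 29994 − 2 + 4 = 29996 annual layers.
A: Mean rate = 55148.3 mm / 29996 years ≈ 1.839 mm/year.
B's length ≈ 1.839 × 12861 = 23651.4 mm.

23651.4 mm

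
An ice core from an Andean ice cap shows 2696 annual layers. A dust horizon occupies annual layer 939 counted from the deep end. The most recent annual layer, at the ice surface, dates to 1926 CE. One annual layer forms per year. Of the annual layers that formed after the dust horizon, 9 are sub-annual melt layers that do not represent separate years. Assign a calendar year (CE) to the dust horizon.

2696 − 939 = 1757 annual layers lie beyond the dust horizon toward the ice surface.
Excluding 9 false annual layers: 1757 − 9 = 1748.
1926 − 1748 = 178 CE.

178 CE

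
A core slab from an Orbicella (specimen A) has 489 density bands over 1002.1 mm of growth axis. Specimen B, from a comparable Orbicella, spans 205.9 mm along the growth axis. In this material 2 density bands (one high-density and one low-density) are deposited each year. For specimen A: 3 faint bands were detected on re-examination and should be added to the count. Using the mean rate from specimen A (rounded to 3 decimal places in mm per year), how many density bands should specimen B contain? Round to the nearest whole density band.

101 density bands

Specimen A: adjusted count: 489 + 3 = 492 density bands.
Specimen A: dividing by 2 density bands per year: 492 / 2 = 246 years.
A: Mean rate = 1002.1 mm / 246 years ≈ 4.074 mm/year.
For B, 205.9 / 4.074 = 50.54 years; at 2 density bands per year that is 50.54 × 2 ≈ 101 density bands.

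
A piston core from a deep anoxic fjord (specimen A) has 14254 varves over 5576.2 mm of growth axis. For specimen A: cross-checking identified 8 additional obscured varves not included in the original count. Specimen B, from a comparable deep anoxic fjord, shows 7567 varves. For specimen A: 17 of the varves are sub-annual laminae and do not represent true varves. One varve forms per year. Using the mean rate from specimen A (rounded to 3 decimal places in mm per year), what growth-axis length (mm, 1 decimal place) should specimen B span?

Specimen A: true varve count = 14254 − 17 + 8 = 14245.
A: 5576.2 mm over 14245 years gives 5576.2 / 14245 ≈ 0.391 mm per year.
Length of B = 0.391 × 7567 = 2958.7 mm.

2958.7 mm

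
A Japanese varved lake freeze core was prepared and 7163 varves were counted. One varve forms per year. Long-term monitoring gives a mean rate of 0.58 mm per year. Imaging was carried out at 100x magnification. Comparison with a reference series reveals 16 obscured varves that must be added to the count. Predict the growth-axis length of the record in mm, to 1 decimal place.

4163.8 mm

After corrections the count is 7163 + 16 = 7179 varves.
Predicted length = 0.58 mm/year × 7179 years = 4163.8 mm.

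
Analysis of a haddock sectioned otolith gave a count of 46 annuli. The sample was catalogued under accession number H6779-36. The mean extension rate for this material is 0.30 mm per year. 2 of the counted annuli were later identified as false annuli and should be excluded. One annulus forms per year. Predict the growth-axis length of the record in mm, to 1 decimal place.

13.2 mm

Adjusted count: 46 − 2 = 44 annuli.
Predicted length = 0.30 mm/year × 44 years = 13.2 mm.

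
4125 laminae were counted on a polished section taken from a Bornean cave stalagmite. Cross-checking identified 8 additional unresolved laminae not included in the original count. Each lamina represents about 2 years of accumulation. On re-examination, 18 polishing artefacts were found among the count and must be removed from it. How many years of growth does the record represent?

Adjusted count: 4125 − 18 + 8 = 4115 laminae.
At 2 years per lamina, 4115 × 2 = 8230 years.

8230 years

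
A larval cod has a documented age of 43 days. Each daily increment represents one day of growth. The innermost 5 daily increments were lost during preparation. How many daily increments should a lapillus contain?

38 daily increments

One daily increment per day gives 43 daily increments over 43 days.
Less the 5 uncaptured daily increments: 43 − 5 = 38.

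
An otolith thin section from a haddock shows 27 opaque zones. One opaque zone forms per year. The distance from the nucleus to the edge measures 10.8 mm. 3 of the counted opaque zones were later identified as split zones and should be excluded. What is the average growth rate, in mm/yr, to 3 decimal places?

True opaque zone count = 27 − 3 = 24.
Mean rate = 10.8 mm / 24 years ≈ 0.450 mm/yr.

0.450 mm/yr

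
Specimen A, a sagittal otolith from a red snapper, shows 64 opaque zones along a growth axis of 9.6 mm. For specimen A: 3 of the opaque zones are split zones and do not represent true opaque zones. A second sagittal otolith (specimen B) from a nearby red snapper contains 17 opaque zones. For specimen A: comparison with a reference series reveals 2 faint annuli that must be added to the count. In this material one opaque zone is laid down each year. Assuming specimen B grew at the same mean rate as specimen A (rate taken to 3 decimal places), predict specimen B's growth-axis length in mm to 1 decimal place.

2.6 mm

Specimen A: adjusted count: 64 − 3 + 2 = 63 opaque zones.
A: Extension rate ≈ 9.6 / 63 = 0.152 mm per year.
For B, 0.152 mm/year × 17 years = 2.6 mm.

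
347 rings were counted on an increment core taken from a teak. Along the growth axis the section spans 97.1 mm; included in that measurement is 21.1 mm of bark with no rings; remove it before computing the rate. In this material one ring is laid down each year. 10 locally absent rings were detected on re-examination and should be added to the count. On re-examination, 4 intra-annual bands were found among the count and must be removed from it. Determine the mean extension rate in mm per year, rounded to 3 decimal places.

After corrections the count is 347 − 4 + 10 = 353 rings.
The growth record spans 97.1 − 21.1 = 76.0 mm.
Extension rate ≈ 76.0 / 353 = 0.215 mm per year.

0.215 mm per year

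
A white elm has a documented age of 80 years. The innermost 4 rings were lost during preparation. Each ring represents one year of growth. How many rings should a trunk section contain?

At one ring per year, 80 years correspond to 80 rings.
80 − 4 missed = 76 rings expected in the prepared section.

76 rings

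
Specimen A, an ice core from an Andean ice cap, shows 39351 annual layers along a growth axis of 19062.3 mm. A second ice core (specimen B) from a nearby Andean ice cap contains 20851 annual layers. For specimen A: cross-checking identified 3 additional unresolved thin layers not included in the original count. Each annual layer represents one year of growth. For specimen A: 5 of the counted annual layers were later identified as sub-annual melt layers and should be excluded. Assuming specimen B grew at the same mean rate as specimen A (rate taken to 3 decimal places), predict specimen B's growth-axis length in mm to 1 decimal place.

Specimen A: adjusted count: 39351 − 5 + 3 = 39349 annual layers.
A: Extension rate ≈ 19062.3 / 39349 = 0.484 mm per year.
B's length ≈ 0.484 × 20851 = 10091.9 mm.

10091.9 mm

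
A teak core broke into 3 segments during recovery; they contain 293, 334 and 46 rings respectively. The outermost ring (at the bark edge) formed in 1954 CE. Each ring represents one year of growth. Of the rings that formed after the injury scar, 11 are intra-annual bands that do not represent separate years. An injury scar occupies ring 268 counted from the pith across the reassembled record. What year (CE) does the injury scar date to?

Total rings = 293 + 334 + 46 = 673.
673 − 268 = 405 rings lie beyond the injury scar toward the bark edge.
Excluding 11 false rings: 405 − 11 = 394.
Counting back 394 years from 1954 CE places the injury scar in 1954 − 394 = 1560 CE.

1560 CE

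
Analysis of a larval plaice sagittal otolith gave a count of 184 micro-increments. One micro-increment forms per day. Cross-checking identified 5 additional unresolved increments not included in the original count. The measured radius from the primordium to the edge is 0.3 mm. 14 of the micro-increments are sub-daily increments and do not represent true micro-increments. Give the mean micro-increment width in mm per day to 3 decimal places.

0.002 mm per day

Adjusted count: 184 − 14 + 5 = 175 micro-increments.
Mean rate = 0.3 mm / 175 days ≈ 0.002 mm per day.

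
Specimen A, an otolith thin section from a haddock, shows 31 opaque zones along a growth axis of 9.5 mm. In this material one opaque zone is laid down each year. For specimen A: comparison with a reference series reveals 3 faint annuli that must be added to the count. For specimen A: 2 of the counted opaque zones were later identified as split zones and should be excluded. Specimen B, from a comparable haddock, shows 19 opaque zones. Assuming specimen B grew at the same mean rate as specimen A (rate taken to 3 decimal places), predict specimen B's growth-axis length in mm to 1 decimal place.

Specimen A: after corrections the count is 31 − 2 + 3 = 32 opaque zones.
A: 9.5 mm over 32 years gives 9.5 / 32 ≈ 0.297 mm/yr.
B's length ≈ 0.297 × 19 = 5.6 mm.

5.6 mm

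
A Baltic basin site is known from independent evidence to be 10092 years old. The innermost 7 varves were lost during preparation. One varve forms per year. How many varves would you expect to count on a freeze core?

10085 varves

At one varve per year, 10092 years correspond to 10092 varves.
Subtracting the 7 varves not captured gives 10092 − 7 = 10085 varves in the record.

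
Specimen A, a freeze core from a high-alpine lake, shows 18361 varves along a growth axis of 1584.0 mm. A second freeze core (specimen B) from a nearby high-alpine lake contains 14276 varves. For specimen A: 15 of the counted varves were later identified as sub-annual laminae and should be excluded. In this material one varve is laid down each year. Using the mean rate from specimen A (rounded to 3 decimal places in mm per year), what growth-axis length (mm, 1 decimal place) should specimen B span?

Specimen A: correcting the raw count gives 18361 − 15 = 18346 true varves.
A: Extension rate ≈ 1584.0 / 18346 = 0.086 mm per year.
B's length ≈ 0.086 × 14276 = 1227.7 mm.

1227.7 mm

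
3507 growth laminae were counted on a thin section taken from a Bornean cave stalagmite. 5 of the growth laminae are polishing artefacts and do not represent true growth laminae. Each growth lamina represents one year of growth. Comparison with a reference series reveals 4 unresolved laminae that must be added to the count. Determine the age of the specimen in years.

3506 years

After corrections the count is 3507 − 5 + 4 = 3506 growth laminae.
At one growth lamina per year, that is 3506 years.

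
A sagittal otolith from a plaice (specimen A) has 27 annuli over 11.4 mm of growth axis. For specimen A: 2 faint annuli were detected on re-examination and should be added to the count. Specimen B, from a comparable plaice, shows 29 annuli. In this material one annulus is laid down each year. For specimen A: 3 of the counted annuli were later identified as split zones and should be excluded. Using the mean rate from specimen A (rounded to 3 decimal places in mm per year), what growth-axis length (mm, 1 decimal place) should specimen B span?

Specimen A: after corrections the count is 27 − 3 + 2 = 26 annuli.
A: 11.4 mm over 26 years gives 11.4 / 26 ≈ 0.438 mm/year.
Length of B = 0.438 × 29 = 12.7 mm.

12.7 mm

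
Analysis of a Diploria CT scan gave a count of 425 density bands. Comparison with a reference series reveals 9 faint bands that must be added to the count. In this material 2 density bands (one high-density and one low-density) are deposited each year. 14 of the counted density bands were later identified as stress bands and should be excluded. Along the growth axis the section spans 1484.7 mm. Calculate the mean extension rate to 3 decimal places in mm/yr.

7.070 mm/yr

After corrections the count is 425 − 14 + 9 = 420 density bands.
Dividing by 2 density bands per year: 420 / 2 = 210 years.
Extension rate ≈ 1484.7 / 210 = 7.070 mm/yr.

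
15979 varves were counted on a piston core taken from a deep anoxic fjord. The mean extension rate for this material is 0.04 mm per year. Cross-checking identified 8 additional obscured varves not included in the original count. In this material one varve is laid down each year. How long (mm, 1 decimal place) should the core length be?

True varve count = 15979 + 8 = 15987.
Length ≈ 0.04 × 15987 = 639.5 mm.

639.5 mm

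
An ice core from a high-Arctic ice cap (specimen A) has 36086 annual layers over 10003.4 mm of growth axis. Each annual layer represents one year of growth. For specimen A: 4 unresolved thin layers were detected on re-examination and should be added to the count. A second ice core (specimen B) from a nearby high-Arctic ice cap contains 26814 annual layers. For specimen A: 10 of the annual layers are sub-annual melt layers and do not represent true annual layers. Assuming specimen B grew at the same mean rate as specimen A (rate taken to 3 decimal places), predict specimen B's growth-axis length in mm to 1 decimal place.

Specimen A: true annual layer count = 36086 − 10 + 4 = 36080.
A: Mean rate = 10003.4 mm / 36080 years ≈ 0.277 mm/year.
B's length ≈ 0.277 × 26814 = 7427.5 mm.

7427.5 mm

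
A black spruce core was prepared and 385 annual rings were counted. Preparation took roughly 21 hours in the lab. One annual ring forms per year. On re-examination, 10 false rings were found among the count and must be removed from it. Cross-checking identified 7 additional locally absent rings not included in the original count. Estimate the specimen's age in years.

True annual ring count = 385 − 10 + 7 = 382.
At one annual ring per year, that is 382 years.

382 years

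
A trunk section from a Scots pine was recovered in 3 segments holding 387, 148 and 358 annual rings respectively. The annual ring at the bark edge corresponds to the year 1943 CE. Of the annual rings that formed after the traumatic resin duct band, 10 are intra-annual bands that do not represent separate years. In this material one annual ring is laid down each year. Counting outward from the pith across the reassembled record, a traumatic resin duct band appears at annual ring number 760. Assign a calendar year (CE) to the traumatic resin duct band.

1820 CE

Total annual rings = 387 + 148 + 358 = 893.
Between annual ring 760 and the bark edge there are 893 − 760 = 133 annual rings.
Excluding 10 false annual rings: 133 − 10 = 123.
Counting back 123 years from 1943 CE places the traumatic resin duct band in 1943 − 123 = 1820 CE.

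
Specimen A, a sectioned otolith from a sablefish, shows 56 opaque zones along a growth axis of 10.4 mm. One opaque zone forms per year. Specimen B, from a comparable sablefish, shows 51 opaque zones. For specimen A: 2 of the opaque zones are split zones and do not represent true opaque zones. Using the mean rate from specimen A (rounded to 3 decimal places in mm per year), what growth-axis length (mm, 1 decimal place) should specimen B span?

9.8 mm

Specimen A: after corrections the count is 56 − 2 = 54 opaque zones.
A: Mean rate = 10.4 mm / 54 years ≈ 0.193 mm/year.
B's length ≈ 0.193 × 51 = 9.8 mm.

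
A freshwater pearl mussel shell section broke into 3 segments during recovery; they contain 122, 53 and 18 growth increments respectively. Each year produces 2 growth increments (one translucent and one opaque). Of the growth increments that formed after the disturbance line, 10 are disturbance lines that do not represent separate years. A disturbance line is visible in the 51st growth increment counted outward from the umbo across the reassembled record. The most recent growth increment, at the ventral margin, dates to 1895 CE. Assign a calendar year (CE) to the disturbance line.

1829 CE

Total growth increments = 122 + 53 + 18 = 193.
The disturbance line sits at growth increment 51 from the umbo, so 193 − 51 = 142 growth increments formed after it.
142 − 10 false = 132 true growth increments after the disturbance line.
Dividing by 2 growth increments per year: 132 / 2 = 66 years.
1895 − 66 = 1829 CE.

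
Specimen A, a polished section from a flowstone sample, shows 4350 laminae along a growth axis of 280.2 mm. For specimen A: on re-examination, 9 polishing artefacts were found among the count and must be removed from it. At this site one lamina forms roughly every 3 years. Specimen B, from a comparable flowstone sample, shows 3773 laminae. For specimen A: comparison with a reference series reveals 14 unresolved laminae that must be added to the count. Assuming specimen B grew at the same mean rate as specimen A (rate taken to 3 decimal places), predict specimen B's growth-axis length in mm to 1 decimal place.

Specimen A: after corrections the count is 4350 − 9 + 14 = 4355 laminae.
Specimen A: at 3 years per lamina, 4355 × 3 = 13065 years.
A: Extension rate ≈ 280.2 / 13065 = 0.021 mm/yr.
Specimen B: at 3 years per lamina, 3773 × 3 = 11319 years. B's length ≈ 0.021 × 11319 = 237.7 mm.

237.7 mm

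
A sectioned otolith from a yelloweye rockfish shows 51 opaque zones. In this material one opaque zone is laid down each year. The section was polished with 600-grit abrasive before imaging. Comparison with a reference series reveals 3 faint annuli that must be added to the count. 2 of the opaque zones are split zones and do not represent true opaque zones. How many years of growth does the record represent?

Adjusted count: 51 − 2 + 3 = 52 opaque zones.
One opaque zone per year makes the duration 52 years.

52 years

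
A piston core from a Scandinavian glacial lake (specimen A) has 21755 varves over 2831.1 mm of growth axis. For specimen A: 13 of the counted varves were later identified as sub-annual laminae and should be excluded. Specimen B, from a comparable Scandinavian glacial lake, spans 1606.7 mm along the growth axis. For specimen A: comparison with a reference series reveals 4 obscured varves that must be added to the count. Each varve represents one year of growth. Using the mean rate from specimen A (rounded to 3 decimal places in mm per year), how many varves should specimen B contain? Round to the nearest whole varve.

Specimen A: correcting the raw count gives 21755 − 13 + 4 = 21746 true varves.
A: Mean rate = 2831.1 mm / 21746 years ≈ 0.130 mm/yr.
B spans 1606.7 / 0.130 = 12359.23 years ≈ 12359 varves.

12359 varves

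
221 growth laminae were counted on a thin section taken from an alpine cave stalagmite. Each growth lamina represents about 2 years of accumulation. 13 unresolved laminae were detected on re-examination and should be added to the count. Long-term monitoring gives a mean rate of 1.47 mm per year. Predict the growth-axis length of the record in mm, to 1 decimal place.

After corrections the count is 221 + 13 = 234 growth laminae.
Multiplying by 2 years per growth lamina: 234 × 2 = 468 years.
468 years at 1.47 mm/year gives 1.47 × 468 = 688.0 mm.

688.0 mm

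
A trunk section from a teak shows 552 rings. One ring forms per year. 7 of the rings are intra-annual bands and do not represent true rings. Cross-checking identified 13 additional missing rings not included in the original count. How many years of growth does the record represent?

Adjusted count: 552 − 7 + 13 = 558 rings.
At one ring per year, that is 558 years.

558 years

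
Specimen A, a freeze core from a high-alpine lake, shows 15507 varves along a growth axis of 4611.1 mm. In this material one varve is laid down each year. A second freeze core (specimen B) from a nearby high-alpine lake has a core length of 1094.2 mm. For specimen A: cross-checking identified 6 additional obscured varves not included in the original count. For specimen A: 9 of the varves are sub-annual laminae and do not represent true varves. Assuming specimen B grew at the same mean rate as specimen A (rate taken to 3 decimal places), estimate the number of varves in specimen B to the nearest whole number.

3684 varves

Specimen A: true varve count = 15507 − 9 + 6 = 15504.
A: Mean rate = 4611.1 mm / 15504 years ≈ 0.297 mm/yr.
Specimen B: 1094.2 mm / 0.297 mm per year = 3684.18 years ≈ 3684 varves.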